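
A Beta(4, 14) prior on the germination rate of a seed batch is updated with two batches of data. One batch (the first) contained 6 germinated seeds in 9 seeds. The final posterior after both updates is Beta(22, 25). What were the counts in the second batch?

12 germinated seeds and 8 non-germinating seeds

Sequential conjugate updates are equivalent to a single update on the pooled data, so total successes = posterior α − prior α and total failures = posterior β − prior β.
Total across both batches: 22−4=18 germinated seeds, 25−14=11 non-germinating seeds.
Subtract the first batch: 18−6=12 germinated seeds and 11−3=8 non-germinating seeds.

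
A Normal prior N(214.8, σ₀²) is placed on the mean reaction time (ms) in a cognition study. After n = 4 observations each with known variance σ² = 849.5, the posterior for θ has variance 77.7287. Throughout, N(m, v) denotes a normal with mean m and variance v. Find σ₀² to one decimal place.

Posterior precision equals prior precision plus data precision: 1/σ_n² = 1/σ₀² + n/σ².
So 1/σ₀² = 1/77.7287 − 4/849.5 = 0.012865 − 0.004709 = 0.008156.
Hence σ₀² = 1/0.008156 ≈ 122.6.

σ₀² = 122.6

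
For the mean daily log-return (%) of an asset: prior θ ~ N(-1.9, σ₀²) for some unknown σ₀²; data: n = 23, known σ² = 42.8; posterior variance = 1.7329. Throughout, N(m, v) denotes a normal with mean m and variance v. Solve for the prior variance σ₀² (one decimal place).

For the Normal–Normal model with known σ², precisions add: τ_n = τ₀ + n/σ².
So 1/σ₀² = 1/1.7329 − 23/42.8 = 0.577067 − 0.537383 = 0.039684.
Hence σ₀² = 1/0.039684 ≈ 25.2.

σ₀² = 25.2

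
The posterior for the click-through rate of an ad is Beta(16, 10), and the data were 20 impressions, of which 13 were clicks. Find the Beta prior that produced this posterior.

Under Beta–binomial conjugacy the posterior parameters are (α+s, β+f).
Subtract the data counts: 16−13=3, 10−7=3.

Beta(3, 3)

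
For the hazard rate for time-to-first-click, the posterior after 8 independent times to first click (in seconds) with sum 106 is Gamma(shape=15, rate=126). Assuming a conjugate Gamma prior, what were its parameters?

Gamma(shape=7, rate=20)

Gamma–exponential conjugacy: posterior shape = α + n, posterior rate = β + Σtᵢ.
So α = 15 − 8 = 7 and β = 126 − 106 = 20.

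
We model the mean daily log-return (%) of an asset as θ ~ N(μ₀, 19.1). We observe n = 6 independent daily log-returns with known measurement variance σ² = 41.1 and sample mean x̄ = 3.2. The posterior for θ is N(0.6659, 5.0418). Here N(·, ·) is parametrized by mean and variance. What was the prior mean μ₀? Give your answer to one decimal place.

μ₀ = -6.4

With known observation variance, the Normal–Normal posterior has precision τ_n = τ₀ + n/σ² and mean μ_n = (τ₀μ₀ + (n/σ²)x̄)/τ_n.
Here τ₀ = 1/19.1 = 0.052356 and τ_data = 6/41.1 = 0.145985, so τ_n = 0.198341.
Rearranging for μ₀: μ₀ = (μ_n·τ_n − τ_data·x̄)/τ₀ = (0.6659·0.198341 − 0.145985·3.2) / 0.052356 = -0.335077/0.052356 ≈ -6.4.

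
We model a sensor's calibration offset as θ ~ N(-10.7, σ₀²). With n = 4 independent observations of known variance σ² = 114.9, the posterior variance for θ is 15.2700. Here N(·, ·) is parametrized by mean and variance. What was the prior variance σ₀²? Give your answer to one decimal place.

σ₀² = 32.6

Posterior precision equals prior precision plus data precision: 1/σ_n² = 1/σ₀² + n/σ².
So 1/σ₀² = 1/15.2700 − 4/114.9 = 0.065488 − 0.034813 = 0.030675.
Hence σ₀² = 1/0.030675 ≈ 32.6.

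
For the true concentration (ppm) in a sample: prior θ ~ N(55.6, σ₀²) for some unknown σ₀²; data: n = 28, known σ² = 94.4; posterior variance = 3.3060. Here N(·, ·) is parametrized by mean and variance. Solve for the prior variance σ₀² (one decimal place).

Posterior precision equals prior precision plus data precision: 1/σ_n² = 1/σ₀² + n/σ².
So 1/σ₀² = 1/3.3060 − 28/94.4 = 0.302480 − 0.296610 = 0.005870.
Hence σ₀² = 1/0.005870 ≈ 170.4.

σ₀² = 170.4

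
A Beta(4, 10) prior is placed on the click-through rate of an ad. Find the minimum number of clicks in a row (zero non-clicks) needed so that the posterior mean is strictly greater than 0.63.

After k clicks and 0 non-clicks the posterior is Beta(4+k, 10), with mean (4+k)/(4+10+k).
Set (4+k)/(14+k) > 0.63 and solve: k > (0.63·14 − 4)/(1 − 0.63) = 13.027.
The smallest integer exceeding 13.027 is 14, and checking k=14: (18)/(28) = 0.6429 > 0.63.

k = 14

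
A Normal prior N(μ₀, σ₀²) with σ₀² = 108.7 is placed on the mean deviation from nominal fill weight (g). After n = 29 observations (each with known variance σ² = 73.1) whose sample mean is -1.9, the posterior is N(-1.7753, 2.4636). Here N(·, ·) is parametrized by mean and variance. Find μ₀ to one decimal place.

With known observation variance, the Normal–Normal posterior has precision τ_n = τ₀ + n/σ² and mean μ_n = (τ₀μ₀ + (n/σ²)x̄)/τ_n.
Here τ₀ = 1/108.7 = 0.009200 and τ_data = 29/73.1 = 0.396717, so τ_n = 0.405917.
Rearranging for μ₀: μ₀ = (μ_n·τ_n − τ_data·x̄)/τ₀ = (-1.7753·0.405917 − 0.396717·-1.9) / 0.009200 = 0.033138/0.009200 ≈ 3.6.

μ₀ = 3.6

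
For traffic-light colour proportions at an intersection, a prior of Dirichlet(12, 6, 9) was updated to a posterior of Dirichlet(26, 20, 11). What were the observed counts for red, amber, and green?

counts (14, 14, 2)

For a Dirichlet(α) prior with multinomial counts c, the posterior is Dirichlet(α + c) componentwise.
Counts are posterior − prior componentwise: 26−12=14, 20−6=14, 11−9=2.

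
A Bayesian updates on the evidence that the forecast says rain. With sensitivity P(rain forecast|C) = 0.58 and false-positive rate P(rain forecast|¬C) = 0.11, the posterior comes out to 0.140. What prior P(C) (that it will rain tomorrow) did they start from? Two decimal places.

P(C) = 0.03

Bayes' rule in odds form gives O(C|E) = O(C)·[P(E|C)/P(E|¬C)], hence O(C) = O(C|E)/LR.
Posterior odds = 0.140/(1−0.140) = 0.1628. LR = 0.58/0.11 = 5.2727.
Prior odds = 0.1628/5.2727 = 0.0309, so P(C) = 0.0309/(1+0.0309) ≈ 0.03.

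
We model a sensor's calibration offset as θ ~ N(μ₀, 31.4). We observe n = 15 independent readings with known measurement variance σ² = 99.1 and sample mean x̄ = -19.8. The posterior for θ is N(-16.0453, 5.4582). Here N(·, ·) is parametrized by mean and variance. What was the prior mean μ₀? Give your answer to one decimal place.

With known observation variance, the Normal–Normal posterior has precision τ_n = τ₀ + n/σ² and mean μ_n = (τ₀μ₀ + (n/σ²)x̄)/τ_n.
Here τ₀ = 1/31.4 = 0.031847 and τ_data = 15/99.1 = 0.151362, so τ_n = 0.183209.
Rearranging for μ₀: μ₀ = (μ_n·τ_n − τ_data·x̄)/τ₀ = (-16.0453·0.183209 − 0.151362·-19.8) / 0.031847 = 0.057324/0.031847 ≈ 1.8.

μ₀ = 1.8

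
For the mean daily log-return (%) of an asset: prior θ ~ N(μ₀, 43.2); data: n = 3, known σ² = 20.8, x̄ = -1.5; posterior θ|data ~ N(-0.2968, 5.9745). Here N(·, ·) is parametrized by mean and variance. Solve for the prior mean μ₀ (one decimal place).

The posterior mean is a precision-weighted average: μ_n = (τ₀μ₀ + τ_data·x̄)/(τ₀+τ_data), with τ₀=1/σ₀² and τ_data=n/σ².
Here τ₀ = 1/43.2 = 0.023148 and τ_data = 3/20.8 = 0.144231, so τ_n = 0.167379.
Rearranging for μ₀: μ₀ = (μ_n·τ_n − τ_data·x̄)/τ₀ = (-0.2968·0.167379 − 0.144231·-1.5) / 0.023148 = 0.166668/0.023148 ≈ 7.2.

μ₀ = 7.2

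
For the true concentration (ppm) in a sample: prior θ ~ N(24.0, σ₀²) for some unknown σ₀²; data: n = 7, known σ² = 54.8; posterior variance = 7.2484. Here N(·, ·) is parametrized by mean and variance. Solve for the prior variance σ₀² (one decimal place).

σ₀² = 97.8

For the Normal–Normal model with known σ², precisions add: τ_n = τ₀ + n/σ².
So 1/σ₀² = 1/7.2484 − 7/54.8 = 0.137961 − 0.127737 = 0.010224.
Hence σ₀² = 1/0.010224 ≈ 97.8.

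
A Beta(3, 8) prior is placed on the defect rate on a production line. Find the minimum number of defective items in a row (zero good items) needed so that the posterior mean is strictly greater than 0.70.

k = 16

After k defective items and 0 good items the posterior is Beta(3+k, 8), with mean (3+k)/(3+8+k).
Set (3+k)/(11+k) > 0.70 and solve: k > (0.70·11 − 3)/(1 − 0.70) = 15.667.
The smallest integer exceeding 15.667 is 16.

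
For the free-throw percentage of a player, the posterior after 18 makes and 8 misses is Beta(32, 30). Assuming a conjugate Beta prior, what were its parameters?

Beta is conjugate to the binomial likelihood: posterior = Beta(a+s, b+f).
Subtract the data counts: 32−18=14, 30−8=22.

Beta(14, 22)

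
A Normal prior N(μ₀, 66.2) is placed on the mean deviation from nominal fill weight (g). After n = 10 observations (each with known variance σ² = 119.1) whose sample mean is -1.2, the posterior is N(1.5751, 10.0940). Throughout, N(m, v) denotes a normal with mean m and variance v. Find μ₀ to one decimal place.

μ₀ = 17.0

The posterior mean is a precision-weighted average: μ_n = (τ₀μ₀ + τ_data·x̄)/(τ₀+τ_data), with τ₀=1/σ₀² and τ_data=n/σ².
Here τ₀ = 1/66.2 = 0.015106 and τ_data = 10/119.1 = 0.083963, so τ_n = 0.099069.
Rearranging for μ₀: μ₀ = (μ_n·τ_n − τ_data·x̄)/τ₀ = (1.5751·0.099069 − 0.083963·-1.2) / 0.015106 = 0.256799/0.015106 ≈ 17.0.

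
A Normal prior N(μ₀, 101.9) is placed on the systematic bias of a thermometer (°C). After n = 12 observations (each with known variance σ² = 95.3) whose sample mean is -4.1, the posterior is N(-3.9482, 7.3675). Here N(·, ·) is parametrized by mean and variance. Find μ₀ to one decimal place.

With known observation variance, the Normal–Normal posterior has precision τ_n = τ₀ + n/σ² and mean μ_n = (τ₀μ₀ + (n/σ²)x̄)/τ_n.
Here τ₀ = 1/101.9 = 0.009814 and τ_data = 12/95.3 = 0.125918, so τ_n = 0.135732.
Rearranging for μ₀: μ₀ = (μ_n·τ_n − τ_data·x̄)/τ₀ = (-3.9482·0.135732 − 0.125918·-4.1) / 0.009814 = -0.019633/0.009814 ≈ -2.0.

μ₀ = -2.0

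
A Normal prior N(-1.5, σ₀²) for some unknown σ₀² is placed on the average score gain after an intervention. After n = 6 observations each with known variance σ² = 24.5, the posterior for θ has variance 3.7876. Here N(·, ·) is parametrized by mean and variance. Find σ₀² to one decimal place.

Posterior precision equals prior precision plus data precision: 1/σ_n² = 1/σ₀² + n/σ².
So 1/σ₀² = 1/3.7876 − 6/24.5 = 0.264019 − 0.244898 = 0.019121.
Hence σ₀² = 1/0.019121 ≈ 52.3.

σ₀² = 52.3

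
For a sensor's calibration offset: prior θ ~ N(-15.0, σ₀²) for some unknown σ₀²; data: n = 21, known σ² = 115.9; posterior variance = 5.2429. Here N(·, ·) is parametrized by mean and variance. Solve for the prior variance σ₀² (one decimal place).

σ₀² = 104.8

For the Normal–Normal model with known σ², precisions add: τ_n = τ₀ + n/σ².
So 1/σ₀² = 1/5.2429 − 21/115.9 = 0.190734 − 0.181191 = 0.009543.
Hence σ₀² = 1/0.009543 ≈ 104.8.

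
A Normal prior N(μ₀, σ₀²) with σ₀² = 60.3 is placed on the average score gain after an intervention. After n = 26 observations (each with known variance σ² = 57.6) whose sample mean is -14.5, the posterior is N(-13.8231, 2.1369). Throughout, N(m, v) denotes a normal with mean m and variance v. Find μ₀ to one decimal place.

The posterior mean is a precision-weighted average: μ_n = (τ₀μ₀ + τ_data·x̄)/(τ₀+τ_data), with τ₀=1/σ₀² and τ_data=n/σ².
Here τ₀ = 1/60.3 = 0.016584 and τ_data = 26/57.6 = 0.451389, so τ_n = 0.467973.
Rearranging for μ₀: μ₀ = (μ_n·τ_n − τ_data·x̄)/τ₀ = (-13.8231·0.467973 − 0.451389·-14.5) / 0.016584 = 0.076303/0.016584 ≈ 4.6.

μ₀ = 4.6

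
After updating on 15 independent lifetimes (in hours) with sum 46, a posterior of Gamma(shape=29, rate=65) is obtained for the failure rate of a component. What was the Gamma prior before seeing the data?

Gamma(shape=14, rate=19)

Gamma–exponential conjugacy: posterior shape = α + n, posterior rate = β + Σtᵢ.
So α = 29 − 15 = 14 and β = 65 − 46 = 19.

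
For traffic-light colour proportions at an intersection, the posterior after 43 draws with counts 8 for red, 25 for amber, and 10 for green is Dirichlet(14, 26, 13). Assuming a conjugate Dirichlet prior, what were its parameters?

For a Dirichlet(α) prior with multinomial counts c, the posterior is Dirichlet(α + c) componentwise.
Subtract each count from the matching posterior parameter: 14−8=6, 26−25=1, 13−10=3.

Dirichlet(6, 1, 3)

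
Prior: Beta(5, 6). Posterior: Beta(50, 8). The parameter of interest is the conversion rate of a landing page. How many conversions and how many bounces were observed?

45 conversions and 2 bounces

Beta is conjugate to the binomial likelihood: posterior = Beta(α+s, β+f).
Match parameters: s=50−5=45, f=8−6=2.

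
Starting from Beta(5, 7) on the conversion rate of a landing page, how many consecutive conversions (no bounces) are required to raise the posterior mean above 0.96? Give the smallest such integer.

After k conversions and 0 bounces the posterior is Beta(5+k, 7), with mean (5+k)/(5+7+k).
Set (5+k)/(12+k) > 0.96 and solve: k > (0.96·12 − 5)/(1 − 0.96) = 163.000.
The smallest integer exceeding 163.000 is 164.

k = 164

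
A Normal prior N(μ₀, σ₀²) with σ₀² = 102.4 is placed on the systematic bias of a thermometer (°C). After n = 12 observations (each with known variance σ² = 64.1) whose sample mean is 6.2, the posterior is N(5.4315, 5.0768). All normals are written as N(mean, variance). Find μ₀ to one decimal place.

μ₀ = -9.3

With known observation variance, the Normal–Normal posterior has precision τ_n = τ₀ + n/σ² and mean μ_n = (τ₀μ₀ + (n/σ²)x̄)/τ_n.
Here τ₀ = 1/102.4 = 0.009766 and τ_data = 12/64.1 = 0.187207, so τ_n = 0.196973.
Rearranging for μ₀: μ₀ = (μ_n·τ_n − τ_data·x̄)/τ₀ = (5.4315·0.196973 − 0.187207·6.2) / 0.009766 = -0.090825/0.009766 ≈ -9.3.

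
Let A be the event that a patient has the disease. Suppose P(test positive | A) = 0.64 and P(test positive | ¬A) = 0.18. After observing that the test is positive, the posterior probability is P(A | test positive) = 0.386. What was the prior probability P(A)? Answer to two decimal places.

Bayes' rule in odds form gives O(A|E) = O(A)·[P(E|A)/P(E|¬A)], hence O(A) = O(A|E)/LR.
Posterior odds = 0.386/(1−0.386) = 0.6287. LR = 0.64/0.18 = 3.5556.
Prior odds = 0.6287/3.5556 = 0.1768, so P(A) = 0.1768/(1+0.1768) ≈ 0.15.

P(A) = 0.15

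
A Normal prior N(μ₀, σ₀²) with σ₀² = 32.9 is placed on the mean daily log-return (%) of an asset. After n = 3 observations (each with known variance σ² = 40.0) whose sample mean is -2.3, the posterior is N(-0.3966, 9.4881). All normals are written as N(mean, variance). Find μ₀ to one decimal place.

The posterior mean is a precision-weighted average: μ_n = (τ₀μ₀ + τ_data·x̄)/(τ₀+τ_data), with τ₀=1/σ₀² and τ_data=n/σ².
Here τ₀ = 1/32.9 = 0.030395 and τ_data = 3/40.0 = 0.075000, so τ_n = 0.105395.
Rearranging for μ₀: μ₀ = (μ_n·τ_n − τ_data·x̄)/τ₀ = (-0.3966·0.105395 − 0.075000·-2.3) / 0.030395 = 0.130700/0.030395 ≈ 4.3.

μ₀ = 4.3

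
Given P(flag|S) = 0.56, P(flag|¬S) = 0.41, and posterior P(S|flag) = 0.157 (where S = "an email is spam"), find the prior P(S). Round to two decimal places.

P(S) = 0.12

In odds form, posterior odds = prior odds × likelihood ratio, so prior odds = posterior odds ÷ LR.
Posterior odds = 0.157/(1−0.157) = 0.1862. LR = 0.56/0.41 = 1.3659.
Prior odds = 0.1862/1.3659 = 0.1363, so P(S) = 0.1363/(1+0.1363) ≈ 0.12.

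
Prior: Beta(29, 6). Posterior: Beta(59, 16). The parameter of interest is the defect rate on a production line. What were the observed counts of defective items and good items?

30 defective items and 10 good items

Under Beta–binomial conjugacy the posterior parameters are (a+s, b+f).
Match parameters: s=59−29=30, f=16−6=10.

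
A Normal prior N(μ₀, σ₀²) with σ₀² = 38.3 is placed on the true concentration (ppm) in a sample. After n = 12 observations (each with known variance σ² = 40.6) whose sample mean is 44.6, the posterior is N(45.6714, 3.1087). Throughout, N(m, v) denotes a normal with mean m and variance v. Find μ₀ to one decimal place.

μ₀ = 57.8

With known observation variance, the Normal–Normal posterior has precision τ_n = τ₀ + n/σ² and mean μ_n = (τ₀μ₀ + (n/σ²)x̄)/τ_n.
Here τ₀ = 1/38.3 = 0.026110 and τ_data = 12/40.6 = 0.295567, so τ_n = 0.321677.
Rearranging for μ₀: μ₀ = (μ_n·τ_n − τ_data·x̄)/τ₀ = (45.6714·0.321677 − 0.295567·44.6) / 0.026110 = 1.509151/0.026110 ≈ 57.8.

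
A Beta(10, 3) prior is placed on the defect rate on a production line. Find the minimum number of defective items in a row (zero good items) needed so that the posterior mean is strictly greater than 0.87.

k = 11

After k defective items and 0 good items the posterior is Beta(10+k, 3), with mean (10+k)/(10+3+k).
Set (10+k)/(13+k) > 0.87 and solve: k > (0.87·13 − 10)/(1 − 0.87) = 10.077.
The smallest integer exceeding 10.077 is 11, and checking k=11: (21)/(24) = 0.8750 > 0.87.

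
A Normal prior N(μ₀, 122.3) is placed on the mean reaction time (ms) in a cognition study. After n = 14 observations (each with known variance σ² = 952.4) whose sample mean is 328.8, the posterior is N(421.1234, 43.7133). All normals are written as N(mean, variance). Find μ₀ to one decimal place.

μ₀ = 587.1

The posterior mean is a precision-weighted average: μ_n = (τ₀μ₀ + τ_data·x̄)/(τ₀+τ_data), with τ₀=1/σ₀² and τ_data=n/σ².
Here τ₀ = 1/122.3 = 0.008177 and τ_data = 14/952.4 = 0.014700, so τ_n = 0.022877.
Rearranging for μ₀: μ₀ = (μ_n·τ_n − τ_data·x̄)/τ₀ = (421.1234·0.022877 − 0.014700·328.8) / 0.008177 = 4.800680/0.008177 ≈ 587.1.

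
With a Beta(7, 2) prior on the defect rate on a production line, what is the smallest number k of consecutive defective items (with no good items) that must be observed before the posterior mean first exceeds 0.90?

k = 12

After k defective items and 0 good items the posterior is Beta(7+k, 2), with mean (7+k)/(7+2+k).
Set (7+k)/(9+k) > 0.90 and solve: k > (0.90·9 − 7)/(1 − 0.90) = 11.000.
The smallest integer exceeding 11.000 is 12.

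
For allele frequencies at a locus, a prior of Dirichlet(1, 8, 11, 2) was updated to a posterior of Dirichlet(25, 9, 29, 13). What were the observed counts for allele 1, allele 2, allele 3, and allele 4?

For a Dirichlet(α) prior with multinomial counts c, the posterior is Dirichlet(α + c) componentwise.
Counts are posterior − prior componentwise: 25−1=24, 9−8=1, 29−11=18, 13−2=11.

counts (24, 1, 18, 11)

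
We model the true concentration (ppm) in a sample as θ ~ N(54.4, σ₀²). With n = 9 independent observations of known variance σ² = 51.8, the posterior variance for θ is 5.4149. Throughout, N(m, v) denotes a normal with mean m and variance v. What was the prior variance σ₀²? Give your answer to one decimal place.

For the Normal–Normal model with known σ², precisions add: τ_n = τ₀ + n/σ².
So 1/σ₀² = 1/5.4149 − 9/51.8 = 0.184676 − 0.173745 = 0.010931.
Hence σ₀² = 1/0.010931 ≈ 91.5.

σ₀² = 91.5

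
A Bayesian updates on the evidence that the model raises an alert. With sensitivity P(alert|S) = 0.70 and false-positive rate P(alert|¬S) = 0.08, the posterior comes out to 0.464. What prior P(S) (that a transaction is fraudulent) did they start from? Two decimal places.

P(S) = 0.09

Bayes' rule in odds form gives O(S|E) = O(S)·[P(E|S)/P(E|¬S)], hence O(S) = O(S|E)/LR.
Posterior odds = 0.464/(1−0.464) = 0.8657. LR = 0.70/0.08 = 8.7500.
Prior odds = 0.8657/8.7500 = 0.0989, so P(S) = 0.0989/(1+0.0989) ≈ 0.09.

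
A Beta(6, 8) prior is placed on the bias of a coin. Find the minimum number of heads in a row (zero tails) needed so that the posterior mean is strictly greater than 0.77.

After k heads and 0 tails the posterior is Beta(6+k, 8), with mean (6+k)/(6+8+k).
Set (6+k)/(14+k) > 0.77 and solve: k > (0.77·14 − 6)/(1 − 0.77) = 20.783.
The smallest integer exceeding 20.783 is 21.

k = 21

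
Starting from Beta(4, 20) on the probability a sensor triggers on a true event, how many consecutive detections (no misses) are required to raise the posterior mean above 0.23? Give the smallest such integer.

After k detections and 0 misses the posterior is Beta(4+k, 20), with mean (4+k)/(4+20+k).
Set (4+k)/(24+k) > 0.23 and solve: k > (0.23·24 − 4)/(1 − 0.23) = 1.974.
The smallest integer exceeding 1.974 is 2.

k = 2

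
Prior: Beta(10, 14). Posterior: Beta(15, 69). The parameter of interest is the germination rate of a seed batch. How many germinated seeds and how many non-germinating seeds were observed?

5 germinated seeds and 55 non-germinating seeds

Under Beta–binomial conjugacy the posterior parameters are (α+s, β+f).
Match parameters: s=15−10=5, f=69−14=55.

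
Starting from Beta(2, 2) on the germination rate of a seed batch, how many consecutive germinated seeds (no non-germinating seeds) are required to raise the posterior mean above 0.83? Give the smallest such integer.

k = 8

After k germinated seeds and 0 non-germinating seeds the posterior is Beta(2+k, 2), with mean (2+k)/(2+2+k).
Set (2+k)/(4+k) > 0.83 and solve: k > (0.83·4 − 2)/(1 − 0.83) = 7.765.
The smallest integer exceeding 7.765 is 8.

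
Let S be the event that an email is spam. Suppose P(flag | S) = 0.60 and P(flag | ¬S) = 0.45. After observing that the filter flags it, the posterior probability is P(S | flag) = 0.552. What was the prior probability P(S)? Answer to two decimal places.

P(S) = 0.48

Bayes' rule in odds form gives O(S|E) = O(S)·[P(E|S)/P(E|¬S)], hence O(S) = O(S|E)/LR.
Posterior odds = 0.552/(1−0.552) = 1.2321. LR = 0.60/0.45 = 1.3333.
Prior odds = 1.2321/1.3333 = 0.9241, so P(S) = 0.9241/(1+0.9241) ≈ 0.48.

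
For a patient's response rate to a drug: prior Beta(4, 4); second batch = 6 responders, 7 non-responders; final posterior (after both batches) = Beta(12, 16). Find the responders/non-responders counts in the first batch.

Sequential conjugate updates are equivalent to a single update on the pooled data, so total successes = posterior α − prior α and total failures = posterior β − prior β.
Total across both batches: 12−4=8 responders, 16−4=12 non-responders.
Subtract the second batch: 8−6=2 responders and 12−7=5 non-responders.

2 responders and 5 non-responders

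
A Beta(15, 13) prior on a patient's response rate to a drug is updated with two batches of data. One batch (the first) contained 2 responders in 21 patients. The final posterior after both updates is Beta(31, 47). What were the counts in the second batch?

Because Beta–binomial updating is additive in the counts, the combined data contributed (α_post−α_prior, β_post−β_prior) successes and failures.
Total across both batches: 31−15=16 responders, 47−13=34 non-responders.
Subtract the first batch: 16−2=14 responders and 34−19=15 non-responders.

14 responders and 15 non-responders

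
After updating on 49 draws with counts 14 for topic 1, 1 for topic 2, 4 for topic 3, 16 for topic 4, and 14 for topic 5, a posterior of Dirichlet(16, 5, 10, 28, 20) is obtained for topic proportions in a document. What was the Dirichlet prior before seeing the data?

Dirichlet(2, 4, 6, 12, 6)

For a Dirichlet(α) prior with multinomial counts c, the posterior is Dirichlet(α + c) componentwise.
Subtract each count from the matching posterior parameter: 16−14=2, 5−1=4, 10−4=6, 28−16=12, 20−14=6.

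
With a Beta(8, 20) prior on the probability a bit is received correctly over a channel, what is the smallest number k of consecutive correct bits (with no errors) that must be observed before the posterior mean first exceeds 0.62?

After k correct bits and 0 errors the posterior is Beta(8+k, 20), with mean (8+k)/(8+20+k).
Set (8+k)/(28+k) > 0.62 and solve: k > (0.62·28 − 8)/(1 − 0.62) = 24.632.
The smallest integer exceeding 24.632 is 25.

k = 25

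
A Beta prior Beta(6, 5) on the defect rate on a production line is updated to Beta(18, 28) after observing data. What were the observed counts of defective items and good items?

12 defective items and 23 good items

A Beta(a, b) prior with s successes and f failures in binomial data gives a Beta(a+s, b+f) posterior.
So s = 18 − 6 = 12 and f = 28 − 5 = 23.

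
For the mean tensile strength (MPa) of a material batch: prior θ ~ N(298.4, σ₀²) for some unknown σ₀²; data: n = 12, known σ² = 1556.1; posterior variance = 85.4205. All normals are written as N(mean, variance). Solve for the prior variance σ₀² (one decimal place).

σ₀² = 250.3

Posterior precision equals prior precision plus data precision: 1/σ_n² = 1/σ₀² + n/σ².
So 1/σ₀² = 1/85.4205 − 12/1556.1 = 0.011707 − 0.007712 = 0.003995.
Hence σ₀² = 1/0.003995 ≈ 250.3.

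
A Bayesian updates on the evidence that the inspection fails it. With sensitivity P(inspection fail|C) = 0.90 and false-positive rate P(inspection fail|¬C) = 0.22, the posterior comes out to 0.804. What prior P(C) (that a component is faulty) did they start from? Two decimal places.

Bayes' rule in odds form gives O(C|E) = O(C)·[P(E|C)/P(E|¬C)], hence O(C) = O(C|E)/LR.
Posterior odds = 0.804/(1−0.804) = 4.1020. LR = 0.90/0.22 = 4.0909.
Prior odds = 4.1020/4.0909 = 1.0027, so P(C) = 1.0027/(1+1.0027) ≈ 0.50.

P(C) = 0.50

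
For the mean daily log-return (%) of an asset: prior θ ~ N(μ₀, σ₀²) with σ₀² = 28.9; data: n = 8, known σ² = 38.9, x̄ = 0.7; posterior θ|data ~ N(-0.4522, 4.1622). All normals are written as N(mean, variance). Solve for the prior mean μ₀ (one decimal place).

μ₀ = -7.3

With known observation variance, the Normal–Normal posterior has precision τ_n = τ₀ + n/σ² and mean μ_n = (τ₀μ₀ + (n/σ²)x̄)/τ_n.
Here τ₀ = 1/28.9 = 0.034602 and τ_data = 8/38.9 = 0.205656, so τ_n = 0.240258.
Rearranging for μ₀: μ₀ = (μ_n·τ_n − τ_data·x̄)/τ₀ = (-0.4522·0.240258 − 0.205656·0.7) / 0.034602 = -0.252604/0.034602 ≈ -7.3.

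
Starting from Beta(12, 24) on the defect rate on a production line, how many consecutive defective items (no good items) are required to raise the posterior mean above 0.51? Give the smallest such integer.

k = 13

After k defective items and 0 good items the posterior is Beta(12+k, 24), with mean (12+k)/(12+24+k).
Set (12+k)/(36+k) > 0.51 and solve: k > (0.51·36 − 12)/(1 − 0.51) = 12.980.
The smallest integer exceeding 12.980 is 13, and checking k=13: (25)/(49) = 0.5102 > 0.51.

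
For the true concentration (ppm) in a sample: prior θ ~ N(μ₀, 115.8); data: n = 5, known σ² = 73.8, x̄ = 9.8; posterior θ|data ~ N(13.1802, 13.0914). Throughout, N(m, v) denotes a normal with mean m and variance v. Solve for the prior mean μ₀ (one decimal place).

With known observation variance, the Normal–Normal posterior has precision τ_n = τ₀ + n/σ² and mean μ_n = (τ₀μ₀ + (n/σ²)x̄)/τ_n.
Here τ₀ = 1/115.8 = 0.008636 and τ_data = 5/73.8 = 0.067751, so τ_n = 0.076387.
Rearranging for μ₀: μ₀ = (μ_n·τ_n − τ_data·x̄)/τ₀ = (13.1802·0.076387 − 0.067751·9.8) / 0.008636 = 0.342836/0.008636 ≈ 39.7.

μ₀ = 39.7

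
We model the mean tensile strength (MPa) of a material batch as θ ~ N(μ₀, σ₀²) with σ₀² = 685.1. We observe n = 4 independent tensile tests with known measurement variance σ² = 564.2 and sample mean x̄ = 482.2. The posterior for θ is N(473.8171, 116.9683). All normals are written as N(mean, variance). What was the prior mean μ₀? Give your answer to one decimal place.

The posterior mean is a precision-weighted average: μ_n = (τ₀μ₀ + τ_data·x̄)/(τ₀+τ_data), with τ₀=1/σ₀² and τ_data=n/σ².
Here τ₀ = 1/685.1 = 0.001460 and τ_data = 4/564.2 = 0.007090, so τ_n = 0.008550.
Rearranging for μ₀: μ₀ = (μ_n·τ_n − τ_data·x̄)/τ₀ = (473.8171·0.008550 − 0.007090·482.2) / 0.001460 = 0.632338/0.001460 ≈ 433.1.

μ₀ = 433.1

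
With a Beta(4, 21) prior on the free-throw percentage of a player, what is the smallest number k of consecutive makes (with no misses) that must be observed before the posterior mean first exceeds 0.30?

k = 6

After k makes and 0 misses the posterior is Beta(4+k, 21), with mean (4+k)/(4+21+k).
Set (4+k)/(25+k) > 0.30 and solve: k > (0.30·25 − 4)/(1 − 0.30) = 5.000.
The smallest integer exceeding 5.000 is 6, and checking k=6: (10)/(31) = 0.3226 > 0.30.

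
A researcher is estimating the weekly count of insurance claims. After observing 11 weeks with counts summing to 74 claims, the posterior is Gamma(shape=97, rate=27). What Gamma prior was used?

Gamma–Poisson conjugacy: posterior shape = α + Σxᵢ, posterior rate = β + n.
So α = 97 − 74 = 23 and β = 27 − 11 = 16.

Gamma(shape=23, rate=16)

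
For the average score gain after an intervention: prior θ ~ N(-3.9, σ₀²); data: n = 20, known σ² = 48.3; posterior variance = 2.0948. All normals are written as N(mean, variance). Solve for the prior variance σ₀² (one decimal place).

For the Normal–Normal model with known σ², precisions add: τ_n = τ₀ + n/σ².
So 1/σ₀² = 1/2.0948 − 20/48.3 = 0.477373 − 0.414079 = 0.063294.
Hence σ₀² = 1/0.063294 ≈ 15.8.

σ₀² = 15.8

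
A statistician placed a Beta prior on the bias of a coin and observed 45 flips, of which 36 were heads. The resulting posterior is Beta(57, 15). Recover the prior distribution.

Beta(21, 6)

A Beta(α, β) prior with s successes and f failures in binomial data gives a Beta(α+s, β+f) posterior.
Subtract the data counts: 57−36=21, 15−9=6.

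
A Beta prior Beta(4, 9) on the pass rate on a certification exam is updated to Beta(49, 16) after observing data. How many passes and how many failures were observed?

A Beta(a, b) prior with s successes and f failures in binomial data gives a Beta(a+s, b+f) posterior.
Match parameters: s=49−4=45, f=16−9=7.

45 passes and 7 failures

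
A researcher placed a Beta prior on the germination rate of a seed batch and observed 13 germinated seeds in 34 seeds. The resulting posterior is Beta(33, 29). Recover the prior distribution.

A Beta(a, b) prior with s successes and f failures in binomial data gives a Beta(a+s, b+f) posterior.
Subtract the data counts: 33−13=20, 29−21=8.

Beta(20, 8)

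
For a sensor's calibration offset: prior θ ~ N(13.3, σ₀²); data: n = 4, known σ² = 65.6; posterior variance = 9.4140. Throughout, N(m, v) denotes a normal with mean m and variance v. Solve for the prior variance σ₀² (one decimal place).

For the Normal–Normal model with known σ², precisions add: τ_n = τ₀ + n/σ².
So 1/σ₀² = 1/9.4140 − 4/65.6 = 0.106225 − 0.060976 = 0.045249.
Hence σ₀² = 1/0.045249 ≈ 22.1.

σ₀² = 22.1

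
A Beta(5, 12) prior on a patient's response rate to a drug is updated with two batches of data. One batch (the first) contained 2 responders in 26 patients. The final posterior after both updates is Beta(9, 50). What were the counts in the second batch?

Because Beta–binomial updating is additive in the counts, the combined data contributed (α_post−α_prior, β_post−β_prior) successes and failures.
Total across both batches: 9−5=4 responders, 50−12=38 non-responders.
Subtract the first batch: 4−2=2 responders and 38−24=14 non-responders.

2 responders and 14 non-responders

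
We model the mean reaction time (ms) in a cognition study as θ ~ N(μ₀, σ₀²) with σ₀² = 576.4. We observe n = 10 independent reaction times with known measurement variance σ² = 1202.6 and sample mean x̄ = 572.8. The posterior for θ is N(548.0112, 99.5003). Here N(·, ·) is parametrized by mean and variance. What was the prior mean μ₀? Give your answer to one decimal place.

μ₀ = 429.2

The posterior mean is a precision-weighted average: μ_n = (τ₀μ₀ + τ_data·x̄)/(τ₀+τ_data), with τ₀=1/σ₀² and τ_data=n/σ².
Here τ₀ = 1/576.4 = 0.001735 and τ_data = 10/1202.6 = 0.008315, so τ_n = 0.010050.
Rearranging for μ₀: μ₀ = (μ_n·τ_n − τ_data·x̄)/τ₀ = (548.0112·0.010050 − 0.008315·572.8) / 0.001735 = 0.744681/0.001735 ≈ 429.2.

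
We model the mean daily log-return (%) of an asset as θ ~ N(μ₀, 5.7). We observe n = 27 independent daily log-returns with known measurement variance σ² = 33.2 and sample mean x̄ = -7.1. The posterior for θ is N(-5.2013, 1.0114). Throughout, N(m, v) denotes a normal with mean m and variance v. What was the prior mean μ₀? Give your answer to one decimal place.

The posterior mean is a precision-weighted average: μ_n = (τ₀μ₀ + τ_data·x̄)/(τ₀+τ_data), with τ₀=1/σ₀² and τ_data=n/σ².
Here τ₀ = 1/5.7 = 0.175439 and τ_data = 27/33.2 = 0.813253, so τ_n = 0.988692.
Rearranging for μ₀: μ₀ = (μ_n·τ_n − τ_data·x̄)/τ₀ = (-5.2013·0.988692 − 0.813253·-7.1) / 0.175439 = 0.631613/0.175439 ≈ 3.6.

μ₀ = 3.6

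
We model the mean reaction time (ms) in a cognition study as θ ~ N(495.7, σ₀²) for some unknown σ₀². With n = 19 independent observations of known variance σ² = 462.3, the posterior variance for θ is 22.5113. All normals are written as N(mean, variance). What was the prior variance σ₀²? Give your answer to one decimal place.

Posterior precision equals prior precision plus data precision: 1/σ_n² = 1/σ₀² + n/σ².
So 1/σ₀² = 1/22.5113 − 19/462.3 = 0.044422 − 0.041099 = 0.003323.
Hence σ₀² = 1/0.003323 ≈ 300.9.

σ₀² = 300.9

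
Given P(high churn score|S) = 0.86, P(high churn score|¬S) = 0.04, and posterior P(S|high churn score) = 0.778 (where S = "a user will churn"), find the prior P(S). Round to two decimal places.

P(S) = 0.14

In odds form, posterior odds = prior odds × likelihood ratio, so prior odds = posterior odds ÷ LR.
Posterior odds = 0.778/(1−0.778) = 3.5045. LR = 0.86/0.04 = 21.5000.
Prior odds = 3.5045/21.5000 = 0.1630, so P(S) = 0.1630/(1+0.1630) ≈ 0.14.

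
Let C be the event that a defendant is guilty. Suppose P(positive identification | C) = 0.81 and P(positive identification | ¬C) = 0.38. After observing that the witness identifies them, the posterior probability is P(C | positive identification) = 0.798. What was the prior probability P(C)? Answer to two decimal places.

P(C) = 0.65

In odds form, posterior odds = prior odds × likelihood ratio, so prior odds = posterior odds ÷ LR.
Posterior odds = 0.798/(1−0.798) = 3.9505. LR = 0.81/0.38 = 2.1316.
Prior odds = 3.9505/2.1316 = 1.8533, so P(C) = 1.8533/(1+1.8533) ≈ 0.65.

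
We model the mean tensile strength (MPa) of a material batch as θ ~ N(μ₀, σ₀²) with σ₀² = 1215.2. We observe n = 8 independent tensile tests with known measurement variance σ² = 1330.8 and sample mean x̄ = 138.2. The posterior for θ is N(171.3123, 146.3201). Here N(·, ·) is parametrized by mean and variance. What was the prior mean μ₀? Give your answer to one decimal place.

The posterior mean is a precision-weighted average: μ_n = (τ₀μ₀ + τ_data·x̄)/(τ₀+τ_data), with τ₀=1/σ₀² and τ_data=n/σ².
Here τ₀ = 1/1215.2 = 0.000823 and τ_data = 8/1330.8 = 0.006011, so τ_n = 0.006834.
Rearranging for μ₀: μ₀ = (μ_n·τ_n − τ_data·x̄)/τ₀ = (171.3123·0.006834 − 0.006011·138.2) / 0.000823 = 0.340028/0.000823 ≈ 413.2.

μ₀ = 413.2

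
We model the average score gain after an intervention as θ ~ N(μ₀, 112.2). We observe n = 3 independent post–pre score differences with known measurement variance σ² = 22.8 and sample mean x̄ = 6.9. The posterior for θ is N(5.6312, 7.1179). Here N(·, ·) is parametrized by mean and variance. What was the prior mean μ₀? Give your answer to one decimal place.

μ₀ = -13.1

With known observation variance, the Normal–Normal posterior has precision τ_n = τ₀ + n/σ² and mean μ_n = (τ₀μ₀ + (n/σ²)x̄)/τ_n.
Here τ₀ = 1/112.2 = 0.008913 and τ_data = 3/22.8 = 0.131579, so τ_n = 0.140492.
Rearranging for μ₀: μ₀ = (μ_n·τ_n − τ_data·x̄)/τ₀ = (5.6312·0.140492 − 0.131579·6.9) / 0.008913 = -0.116757/0.008913 ≈ -13.1.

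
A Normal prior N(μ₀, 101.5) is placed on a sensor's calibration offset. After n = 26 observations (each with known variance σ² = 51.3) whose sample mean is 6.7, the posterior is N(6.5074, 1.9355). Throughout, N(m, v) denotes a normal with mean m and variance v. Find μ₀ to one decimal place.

The posterior mean is a precision-weighted average: μ_n = (τ₀μ₀ + τ_data·x̄)/(τ₀+τ_data), with τ₀=1/σ₀² and τ_data=n/σ².
Here τ₀ = 1/101.5 = 0.009852 and τ_data = 26/51.3 = 0.506823, so τ_n = 0.516675.
Rearranging for μ₀: μ₀ = (μ_n·τ_n − τ_data·x̄)/τ₀ = (6.5074·0.516675 − 0.506823·6.7) / 0.009852 = -0.033503/0.009852 ≈ -3.4.

μ₀ = -3.4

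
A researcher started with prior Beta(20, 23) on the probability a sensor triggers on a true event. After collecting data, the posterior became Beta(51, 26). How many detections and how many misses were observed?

31 detections and 3 misses

Beta is conjugate to the binomial likelihood: posterior = Beta(a+s, b+f).
So s = 51 − 20 = 31 and f = 26 − 23 = 3.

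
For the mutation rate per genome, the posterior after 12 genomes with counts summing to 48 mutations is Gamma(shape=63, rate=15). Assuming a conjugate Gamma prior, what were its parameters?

A Gamma(α, β) prior (rate parametrization) on a Poisson rate with n observations summing to S gives posterior Gamma(α+S, β+n).
So α = 63 − 48 = 15 and β = 15 − 12 = 3.

Gamma(shape=15, rate=3)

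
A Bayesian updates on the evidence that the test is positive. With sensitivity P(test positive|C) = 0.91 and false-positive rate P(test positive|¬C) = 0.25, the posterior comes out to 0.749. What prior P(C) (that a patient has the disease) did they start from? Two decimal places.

Bayes' rule in odds form gives O(C|E) = O(C)·[P(E|C)/P(E|¬C)], hence O(C) = O(C|E)/LR.
Posterior odds = 0.749/(1−0.749) = 2.9841. LR = 0.91/0.25 = 3.6400.
Prior odds = 2.9841/3.6400 = 0.8198, so P(C) = 0.8198/(1+0.8198) ≈ 0.45.

P(C) = 0.45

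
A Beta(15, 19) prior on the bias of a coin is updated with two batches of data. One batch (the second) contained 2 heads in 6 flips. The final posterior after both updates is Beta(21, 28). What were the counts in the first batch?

4 heads and 5 tails

Sequential conjugate updates are equivalent to a single update on the pooled data, so total successes = posterior α − prior α and total failures = posterior β − prior β.
Total across both batches: 21−15=6 heads, 28−19=9 tails.
Subtract the second batch: 6−2=4 heads and 9−4=5 tails.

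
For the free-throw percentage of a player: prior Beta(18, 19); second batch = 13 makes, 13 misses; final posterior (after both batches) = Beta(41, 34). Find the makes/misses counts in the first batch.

Because Beta–binomial updating is additive in the counts, the combined data contributed (α_post−α_prior, β_post−β_prior) successes and failures.
Total across both batches: 41−18=23 makes, 34−19=15 misses.
Subtract the second batch: 23−13=10 makes and 15−13=2 misses.

10 makes and 2 misses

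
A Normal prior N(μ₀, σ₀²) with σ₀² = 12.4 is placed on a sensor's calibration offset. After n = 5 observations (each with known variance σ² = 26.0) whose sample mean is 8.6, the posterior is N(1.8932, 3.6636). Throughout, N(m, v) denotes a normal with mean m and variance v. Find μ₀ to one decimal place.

The posterior mean is a precision-weighted average: μ_n = (τ₀μ₀ + τ_data·x̄)/(τ₀+τ_data), with τ₀=1/σ₀² and τ_data=n/σ².
Here τ₀ = 1/12.4 = 0.080645 and τ_data = 5/26.0 = 0.192308, so τ_n = 0.272953.
Rearranging for μ₀: μ₀ = (μ_n·τ_n − τ_data·x̄)/τ₀ = (1.8932·0.272953 − 0.192308·8.6) / 0.080645 = -1.137094/0.080645 ≈ -14.1.

μ₀ = -14.1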